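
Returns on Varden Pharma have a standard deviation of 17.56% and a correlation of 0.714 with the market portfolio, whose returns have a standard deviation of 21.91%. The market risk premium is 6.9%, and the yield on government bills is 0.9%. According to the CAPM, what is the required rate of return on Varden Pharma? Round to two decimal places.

β = ρ × σ_i / σ_m = 0.714 × 17.56% / 21.91% = 0.5722
E(R) = 0.9% + 0.5722 × 6.9% = 4.85%

4.85%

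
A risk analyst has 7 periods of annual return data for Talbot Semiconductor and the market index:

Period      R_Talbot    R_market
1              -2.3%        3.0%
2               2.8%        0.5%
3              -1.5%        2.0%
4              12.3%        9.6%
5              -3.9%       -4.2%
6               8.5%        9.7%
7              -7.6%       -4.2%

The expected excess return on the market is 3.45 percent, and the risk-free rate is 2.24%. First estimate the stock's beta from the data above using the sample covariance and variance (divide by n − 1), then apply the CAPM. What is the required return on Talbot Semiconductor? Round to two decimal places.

Mean R_i = (-2.3 + 2.8 − 1.5 + 12.3 − 3.9 + 8.5 − 7.6) / 7 = 1.1857%
Mean R_m = (3.0 + 0.5 + 2.0 + 9.6 − 4.2 + 9.7 − 4.2) / 7 = 2.3429%
Σ(R_i − R̄_i)(R_m − R̄_m) = 220.8843  ⇒  Cov = 220.8843 / 6 = 36.8141
Σ(R_m − R̄_m)² = 196.3571  ⇒  Var(R_m) = 196.3571 / 6 = 32.7262
β = Cov / Var(R_m) = 36.8141 / 32.7262 = 1.1249
E(R) = R_f + β × MRP = 2.24% + 1.1249 × 3.45% = 6.12%

6.12%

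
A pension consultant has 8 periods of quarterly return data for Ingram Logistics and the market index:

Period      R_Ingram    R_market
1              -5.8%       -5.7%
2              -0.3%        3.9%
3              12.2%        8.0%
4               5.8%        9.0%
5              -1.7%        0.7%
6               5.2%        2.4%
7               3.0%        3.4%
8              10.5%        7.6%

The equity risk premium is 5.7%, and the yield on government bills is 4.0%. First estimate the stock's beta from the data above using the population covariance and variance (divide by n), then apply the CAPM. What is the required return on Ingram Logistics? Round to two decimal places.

10.27%

Mean R_i = (-5.8 − 0.3 + 12.2 + 5.8 − 1.7 + 5.2 + 3.0 + 10.5) / 8 = 3.6125%
Mean R_m = (-5.7 + 3.9 + 8.0 + 9.0 + 0.7 + 2.4 + 3.4 + 7.6) / 8 = 3.6625%
Σ(R_i − R̄_i)(R_m − R̄_m) = 177.1338  ⇒  Cov = 177.1338 / 8 = 22.1417
Σ(R_m − R̄_m)² = 160.9588  ⇒  Var(R_m) = 160.9588 / 8 = 20.1199
β = Cov / Var(R_m) = 22.1417 / 20.1199 = 1.1005
E(R) = R_f + β × MRP = 4.0% + 1.1005 × 5.7% = 10.27%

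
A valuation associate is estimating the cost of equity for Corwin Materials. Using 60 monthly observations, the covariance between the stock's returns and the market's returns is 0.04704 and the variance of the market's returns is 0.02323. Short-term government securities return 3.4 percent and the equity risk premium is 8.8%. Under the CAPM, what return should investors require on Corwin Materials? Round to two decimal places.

21.22%

β = Cov(R_i, R_m) / Var(R_m) = 0.04704 / 0.02323 = 2.0250
E(R) = R_f + β × MRP = 3.4% + 2.0250 × 8.8% = 21.22%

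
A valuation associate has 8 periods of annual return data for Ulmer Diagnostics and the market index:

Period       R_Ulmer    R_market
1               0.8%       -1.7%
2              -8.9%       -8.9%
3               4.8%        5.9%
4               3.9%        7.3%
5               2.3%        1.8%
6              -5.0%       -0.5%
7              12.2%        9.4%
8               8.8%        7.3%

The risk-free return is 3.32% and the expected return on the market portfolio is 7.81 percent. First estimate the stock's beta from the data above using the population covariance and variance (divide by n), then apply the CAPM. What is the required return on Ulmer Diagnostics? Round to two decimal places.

7.97%

Mean R_i = (0.8 − 8.9 + 4.8 + 3.9 + 2.3 − 5.0 + 12.2 + 8.8) / 8 = 2.3625%
Mean R_m = (-1.7 − 8.9 + 5.9 + 7.3 + 1.8 − 0.5 + 9.4 + 7.3) / 8 = 2.5750%
Σ(R_i − R̄_i)(R_m − R̄_m) = 271.5325  ⇒  Cov = 271.5325 / 8 = 33.9416
Σ(R_m − R̄_m)² = 262.2950  ⇒  Var(R_m) = 262.2950 / 8 = 32.7869
β = Cov / Var(R_m) = 33.9416 / 32.7869 = 1.0352
MRP = 7.81% − 3.32% = 4.49%
E(R) = R_f + β × MRP = 3.32% + 1.0352 × 4.49% = 7.97%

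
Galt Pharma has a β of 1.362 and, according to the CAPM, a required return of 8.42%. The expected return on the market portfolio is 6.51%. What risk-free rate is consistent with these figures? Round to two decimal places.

1.23%

E(R) = R_f + β(E(R_m) − R_f) = R_f(1 − β) + β·E(R_m)
8.42% = R_f × (1 − 1.362) + 1.362 × 6.51%
8.42% = R_f × -0.362 + 8.86662%
R_f = (8.42% − 8.86662%) / -0.362 = 1.23%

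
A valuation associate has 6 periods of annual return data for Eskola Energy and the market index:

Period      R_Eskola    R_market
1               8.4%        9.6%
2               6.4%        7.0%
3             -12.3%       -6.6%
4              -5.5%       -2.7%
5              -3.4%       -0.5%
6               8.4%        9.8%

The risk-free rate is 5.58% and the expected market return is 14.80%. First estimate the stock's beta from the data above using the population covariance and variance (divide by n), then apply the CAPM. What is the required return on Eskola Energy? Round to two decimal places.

Mean R_i = (8.4 + 6.4 − 12.3 − 5.5 − 3.4 + 8.4) / 6 = 0.3333%
Mean R_m = (9.6 + 7.0 − 6.6 − 2.7 − 0.5 + 9.8) / 6 = 2.7667%
Σ(R_i − R̄_i)(R_m − R̄_m) = 299.9567  ⇒  Cov = 299.9567 / 6 = 49.9928
Σ(R_m − R̄_m)² = 242.3733  ⇒  Var(R_m) = 242.3733 / 6 = 40.3956
β = Cov / Var(R_m) = 49.9928 / 40.3956 = 1.2376
MRP = 14.80% − 5.58% = 9.22%
E(R) = R_f + β × MRP = 5.58% + 1.2376 × 9.22% = 16.99%

16.99%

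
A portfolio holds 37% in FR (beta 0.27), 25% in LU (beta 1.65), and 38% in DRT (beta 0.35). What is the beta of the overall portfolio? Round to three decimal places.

0.645

β_P = Σ w_i β_i = 0.37×0.27 + 0.25×1.65 + 0.38×0.35 = 0.6454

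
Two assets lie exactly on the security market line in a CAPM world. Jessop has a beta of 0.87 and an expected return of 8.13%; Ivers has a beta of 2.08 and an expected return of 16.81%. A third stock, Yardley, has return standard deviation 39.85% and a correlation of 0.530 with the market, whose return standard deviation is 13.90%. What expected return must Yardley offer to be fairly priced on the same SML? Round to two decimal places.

MRP = (16.81% − 8.13%) / (2.08 − 0.87) = 7.1736%
R_f = 8.13% − 0.87 × 7.1736% = 1.8890%
β_Yardley = ρ·σ_i/σ_m = 0.530 × 39.85 / 13.90 = 1.5195
E(R_Yardley) = R_f + β × MRP = 1.8890% + 1.5195 × 7.1736% = 12.79%

12.79%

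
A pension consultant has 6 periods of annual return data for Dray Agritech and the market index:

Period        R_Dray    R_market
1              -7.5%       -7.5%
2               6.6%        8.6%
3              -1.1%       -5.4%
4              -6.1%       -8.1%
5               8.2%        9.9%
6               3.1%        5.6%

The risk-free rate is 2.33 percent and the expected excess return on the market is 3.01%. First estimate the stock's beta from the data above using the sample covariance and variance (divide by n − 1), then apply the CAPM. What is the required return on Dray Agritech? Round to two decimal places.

4.59%

Mean R_i = (-7.5 + 6.6 − 1.1 − 6.1 + 8.2 + 3.1) / 6 = 0.5333%
Mean R_m = (-7.5 + 8.6 − 5.4 − 8.1 + 9.9 + 5.6) / 6 = 0.5167%
Σ(R_i − R̄_i)(R_m − R̄_m) = 265.2467  ⇒  Cov = 265.2467 / 5 = 53.0493
Σ(R_m − R̄_m)² = 352.7483  ⇒  Var(R_m) = 352.7483 / 5 = 70.5497
β = Cov / Var(R_m) = 53.0493 / 70.5497 = 0.7519
E(R) = R_f + β × MRP = 2.33% + 0.7519 × 3.01% = 4.59%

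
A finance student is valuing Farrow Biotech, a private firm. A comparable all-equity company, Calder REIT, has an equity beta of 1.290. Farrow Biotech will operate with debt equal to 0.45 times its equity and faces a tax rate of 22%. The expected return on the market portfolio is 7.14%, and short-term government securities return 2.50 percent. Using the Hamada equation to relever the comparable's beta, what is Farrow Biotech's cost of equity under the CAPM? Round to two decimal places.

10.59%

β_L = β_U × [1 + (1 − t)(D/E)] = 1.290 × [1 + (1 − 0.22) × 0.45]
    = 1.290 × [1 + 0.78 × 0.45] = 1.290 × 1.3510 = 1.7428
MRP = 7.14% − 2.50% = 4.64%
E(R) = R_f + β_L × MRP = 2.50% + 1.7428 × 4.64% = 10.59%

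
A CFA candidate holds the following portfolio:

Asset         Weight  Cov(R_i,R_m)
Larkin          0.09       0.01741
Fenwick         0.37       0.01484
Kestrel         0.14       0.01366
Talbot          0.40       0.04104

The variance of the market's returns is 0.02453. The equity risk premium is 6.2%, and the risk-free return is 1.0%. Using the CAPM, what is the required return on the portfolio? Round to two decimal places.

7.42%

β_Larkin = 0.01741 / 0.02453 = 0.7097
β_Fenwick = 0.01484 / 0.02453 = 0.6050
β_Kestrel = 0.01366 / 0.02453 = 0.5569
β_Talbot = 0.04104 / 0.02453 = 1.6731
β_P = Σ w_i β_i = 0.09×0.7097 + 0.37×0.6050 + 0.14×0.5569 + 0.40×1.6731 = 1.0349
E(R_P) = R_f + β_P × MRP = 1.0% + 1.0349 × 6.2% = 7.42%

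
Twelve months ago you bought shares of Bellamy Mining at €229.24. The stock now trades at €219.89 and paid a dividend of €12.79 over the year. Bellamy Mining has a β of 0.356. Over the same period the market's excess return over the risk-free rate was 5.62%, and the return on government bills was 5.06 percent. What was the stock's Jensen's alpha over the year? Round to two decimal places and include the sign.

-5.56%

Realised HPR = (P1 + D1 − P0) / P0 = (219.89 + 12.79 − 229.24) / 229.24 = 3.44 / 229.24 = 1.5006%
CAPM required = R_f + β·MRP = 5.06% + 0.356 × 5.62% = 7.06072%
α = realised − required = 1.5006% − 7.06072% = -5.56%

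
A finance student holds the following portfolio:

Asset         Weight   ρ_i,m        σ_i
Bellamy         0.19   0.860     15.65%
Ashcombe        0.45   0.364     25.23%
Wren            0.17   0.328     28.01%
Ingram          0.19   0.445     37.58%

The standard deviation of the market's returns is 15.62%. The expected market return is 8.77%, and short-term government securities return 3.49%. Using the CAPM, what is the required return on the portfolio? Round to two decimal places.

β_Bellamy = 0.860 × 15.65% / 15.62% = 0.8617
β_Ashcombe = 0.364 × 25.23% / 15.62% = 0.5879
β_Wren = 0.328 × 28.01% / 15.62% = 0.5882
β_Ingram = 0.445 × 37.58% / 15.62% = 1.0706
β_P = Σ w_i β_i = 0.19×0.8617 + 0.45×0.5879 + 0.17×0.5882 + 0.19×1.0706 = 0.7317
MRP = 8.77% − 3.49% = 5.28%
E(R_P) = R_f + β_P × MRP = 3.49% + 0.7317 × 5.28% = 7.35%

7.35%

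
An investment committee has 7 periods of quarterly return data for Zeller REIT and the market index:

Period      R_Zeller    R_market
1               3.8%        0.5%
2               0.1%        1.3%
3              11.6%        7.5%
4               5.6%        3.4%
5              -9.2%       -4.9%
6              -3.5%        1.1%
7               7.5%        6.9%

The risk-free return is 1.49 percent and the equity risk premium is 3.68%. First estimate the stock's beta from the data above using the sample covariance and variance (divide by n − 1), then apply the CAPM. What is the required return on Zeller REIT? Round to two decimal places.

Mean R_i = (3.8 + 0.1 + 11.6 + 5.6 − 9.2 − 3.5 + 7.5) / 7 = 2.2714%
Mean R_m = (0.5 + 1.3 + 7.5 + 3.4 − 4.9 + 1.1 + 6.9) / 7 = 2.2571%
Σ(R_i − R̄_i)(R_m − R̄_m) = 165.1614  ⇒  Cov = 165.1614 / 6 = 27.5269
Σ(R_m − R̄_m)² = 106.9171  ⇒  Var(R_m) = 106.9171 / 6 = 17.8195
β = Cov / Var(R_m) = 27.5269 / 17.8195 = 1.5448
E(R) = R_f + β × MRP = 1.49% + 1.5448 × 3.68% = 7.17%

7.17%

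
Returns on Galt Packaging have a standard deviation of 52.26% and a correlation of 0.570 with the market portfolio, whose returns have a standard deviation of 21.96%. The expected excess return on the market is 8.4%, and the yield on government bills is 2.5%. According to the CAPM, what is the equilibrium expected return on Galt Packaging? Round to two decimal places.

13.89%

β = ρ × σ_i / σ_m = 0.570 × 52.26% / 21.96% = 1.3565
E(R) = 2.5% + 1.3565 × 8.4% = 13.89%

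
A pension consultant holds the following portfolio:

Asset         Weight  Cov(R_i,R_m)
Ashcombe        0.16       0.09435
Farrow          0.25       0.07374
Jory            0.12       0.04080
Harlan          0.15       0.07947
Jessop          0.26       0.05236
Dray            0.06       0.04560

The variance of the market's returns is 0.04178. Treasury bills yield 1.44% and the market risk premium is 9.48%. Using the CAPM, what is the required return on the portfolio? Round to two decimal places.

16.57%

β_Ashcombe = 0.09435 / 0.04178 = 2.2583
β_Farrow = 0.07374 / 0.04178 = 1.7650
β_Jory = 0.04080 / 0.04178 = 0.9765
β_Harlan = 0.07947 / 0.04178 = 1.9021
β_Jessop = 0.05236 / 0.04178 = 1.2532
β_Dray = 0.04560 / 0.04178 = 1.0914
β_P = Σ w_i β_i = 0.16×2.2583 + 0.25×1.7650 + 0.12×0.9765 + 0.15×1.9021 + 0.26×1.2532 + 0.06×1.0914 = 1.5964
E(R_P) = R_f + β_P × MRP = 1.44% + 1.5964 × 9.48% = 16.57%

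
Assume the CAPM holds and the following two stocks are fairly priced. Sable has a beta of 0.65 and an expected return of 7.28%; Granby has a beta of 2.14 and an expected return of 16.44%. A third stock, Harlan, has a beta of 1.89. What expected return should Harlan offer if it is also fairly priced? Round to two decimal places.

MRP (SML slope) = (16.44% − 7.28%) / (2.14 − 0.65) = 9.16% / 1.49 = 6.1477%
R_f (intercept) = 7.28% − 0.65 × 6.1477% = 3.2840%
E(R_Harlan) = R_f + β × MRP = 3.2840% + 1.89 × 6.1477% = 14.90%

14.90%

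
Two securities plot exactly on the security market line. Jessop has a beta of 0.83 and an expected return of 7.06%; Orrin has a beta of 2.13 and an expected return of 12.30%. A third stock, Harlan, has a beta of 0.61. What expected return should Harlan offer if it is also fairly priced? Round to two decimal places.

MRP (SML slope) = (12.30% − 7.06%) / (2.13 − 0.83) = 5.24% / 1.30 = 4.0308%
R_f (intercept) = 7.06% − 0.83 × 4.0308% = 3.7144%
E(R_Harlan) = R_f + β × MRP = 3.7144% + 0.61 × 4.0308% = 6.17%

6.17%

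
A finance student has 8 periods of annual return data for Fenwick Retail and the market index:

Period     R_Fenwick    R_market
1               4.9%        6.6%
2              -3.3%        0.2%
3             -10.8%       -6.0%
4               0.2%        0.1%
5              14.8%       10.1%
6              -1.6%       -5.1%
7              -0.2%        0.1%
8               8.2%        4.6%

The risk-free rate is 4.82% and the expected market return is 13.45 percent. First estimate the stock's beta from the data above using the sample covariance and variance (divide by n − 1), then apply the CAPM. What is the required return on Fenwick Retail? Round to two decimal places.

15.90%

Mean R_i = (4.9 − 3.3 − 10.8 + 0.2 + 14.8 − 1.6 − 0.2 + 8.2) / 8 = 1.5250%
Mean R_m = (6.6 + 0.2 − 6.0 + 0.1 + 10.1 − 5.1 + 0.1 + 4.6) / 8 = 1.3250%
Σ(R_i − R̄_i)(R_m − R̄_m) = 275.6750  ⇒  Cov = 275.6750 / 7 = 39.3821
Σ(R_m − R̄_m)² = 214.7550  ⇒  Var(R_m) = 214.7550 / 7 = 30.6793
β = Cov / Var(R_m) = 39.3821 / 30.6793 = 1.2837
MRP = 13.45% − 4.82% = 8.63%
E(R) = R_f + β × MRP = 4.82% + 1.2837 × 8.63% = 15.90%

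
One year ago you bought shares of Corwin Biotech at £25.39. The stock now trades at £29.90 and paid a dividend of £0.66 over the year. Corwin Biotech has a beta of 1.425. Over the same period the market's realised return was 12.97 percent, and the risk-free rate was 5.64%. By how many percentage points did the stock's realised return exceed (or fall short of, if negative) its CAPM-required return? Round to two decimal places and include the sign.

Realised HPR = (P1 + D1 − P0) / P0 = (29.90 + 0.66 − 25.39) / 25.39 = 5.17 / 25.39 = 20.3623%
MRP = 12.97% − 5.64% = 7.33%
CAPM required = R_f + β·MRP = 5.64% + 1.425 × 7.33% = 16.08525%
α = realised − required = 20.3623% − 16.08525% = +4.28%

+4.28%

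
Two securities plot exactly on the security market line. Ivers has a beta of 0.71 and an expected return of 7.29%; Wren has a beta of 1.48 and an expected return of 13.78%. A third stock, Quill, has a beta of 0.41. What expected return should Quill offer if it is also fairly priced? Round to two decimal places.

4.76%

MRP (SML slope) = (13.78% − 7.29%) / (1.48 − 0.71) = 6.49% / 0.77 = 8.4286%
R_f (intercept) = 7.29% − 0.71 × 8.4286% = 1.3057%
E(R_Quill) = R_f + β × MRP = 1.3057% + 0.41 × 8.4286% = 4.76%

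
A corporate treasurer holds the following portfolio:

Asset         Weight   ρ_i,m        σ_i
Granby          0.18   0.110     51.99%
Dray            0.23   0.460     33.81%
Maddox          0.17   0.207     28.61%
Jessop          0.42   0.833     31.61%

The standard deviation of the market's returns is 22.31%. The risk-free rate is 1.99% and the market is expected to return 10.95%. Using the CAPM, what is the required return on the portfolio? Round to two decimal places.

β_Granby = 0.110 × 51.99% / 22.31% = 0.2563
β_Dray = 0.460 × 33.81% / 22.31% = 0.6971
β_Maddox = 0.207 × 28.61% / 22.31% = 0.2655
β_Jessop = 0.833 × 31.61% / 22.31% = 1.1802
β_P = Σ w_i β_i = 0.18×0.2563 + 0.23×0.6971 + 0.17×0.2655 + 0.42×1.1802 = 0.7473
MRP = 10.95% − 1.99% = 8.96%
E(R_P) = R_f + β_P × MRP = 1.99% + 0.7473 × 8.96% = 8.69%

8.69%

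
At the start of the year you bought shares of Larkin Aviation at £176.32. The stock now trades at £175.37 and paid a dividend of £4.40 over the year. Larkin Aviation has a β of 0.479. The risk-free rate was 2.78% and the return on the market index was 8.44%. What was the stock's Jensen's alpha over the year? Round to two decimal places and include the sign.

Realised HPR = (P1 + D1 − P0) / P0 = (175.37 + 4.40 − 176.32) / 176.32 = 3.45 / 176.32 = 1.9567%
MRP = 8.44% − 2.78% = 5.66%
CAPM required = R_f + β·MRP = 2.78% + 0.479 × 5.66% = 5.49114%
α = realised − required = 1.9567% − 5.49114% = -3.53%

-3.53%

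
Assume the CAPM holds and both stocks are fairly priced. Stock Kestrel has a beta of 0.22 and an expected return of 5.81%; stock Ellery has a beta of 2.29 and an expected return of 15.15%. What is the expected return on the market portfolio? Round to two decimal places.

Both satisfy E(R) = R_f + β·MRP, so the slope of the SML is
MRP = (15.15% − 5.81%) / (2.29 − 0.22) = 9.34% / 2.07 = 4.5121%
R_f = E(R_Kestrel) − β_Kestrel·MRP = 5.81% − 0.22 × 4.5121% = 4.8173%
E(R_m) = R_f + MRP = 4.8173% + 4.5121% = 9.33%

9.33%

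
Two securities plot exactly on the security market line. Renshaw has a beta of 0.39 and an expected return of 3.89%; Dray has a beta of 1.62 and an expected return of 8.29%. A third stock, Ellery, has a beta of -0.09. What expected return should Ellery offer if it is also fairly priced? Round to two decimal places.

2.17%

MRP (SML slope) = (8.29% − 3.89%) / (1.62 − 0.39) = 4.40% / 1.23 = 3.5772%
R_f (intercept) = 3.89% − 0.39 × 3.5772% = 2.4949%
E(R_Ellery) = R_f + β × MRP = 2.4949% + -0.09 × 3.5772% = 2.17%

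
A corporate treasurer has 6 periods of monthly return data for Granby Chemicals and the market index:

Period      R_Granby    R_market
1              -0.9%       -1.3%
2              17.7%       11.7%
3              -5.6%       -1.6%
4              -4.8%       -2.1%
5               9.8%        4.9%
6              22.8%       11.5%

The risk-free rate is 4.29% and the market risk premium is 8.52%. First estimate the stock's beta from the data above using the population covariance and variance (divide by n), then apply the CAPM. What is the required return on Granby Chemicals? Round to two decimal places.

19.79%

Mean R_i = (-0.9 + 17.7 − 5.6 − 4.8 + 9.8 + 22.8) / 6 = 6.5000%
Mean R_m = (-1.3 + 11.7 − 1.6 − 2.1 + 4.9 + 11.5) / 6 = 3.8500%
Σ(R_i − R̄_i)(R_m − R̄_m) = 387.3700  ⇒  Cov = 387.3700 / 6 = 64.5617
Σ(R_m − R̄_m)² = 212.8750  ⇒  Var(R_m) = 212.8750 / 6 = 35.4792
β = Cov / Var(R_m) = 64.5617 / 35.4792 = 1.8197
E(R) = R_f + β × MRP = 4.29% + 1.8197 × 8.52% = 19.79%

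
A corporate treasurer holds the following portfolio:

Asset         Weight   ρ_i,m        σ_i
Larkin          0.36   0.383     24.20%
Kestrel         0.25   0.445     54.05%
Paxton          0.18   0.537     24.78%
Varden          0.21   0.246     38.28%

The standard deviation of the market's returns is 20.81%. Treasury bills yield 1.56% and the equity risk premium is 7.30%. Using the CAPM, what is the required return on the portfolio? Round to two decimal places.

6.37%

β_Larkin = 0.383 × 24.20% / 20.81% = 0.4454
β_Kestrel = 0.445 × 54.05% / 20.81% = 1.1558
β_Paxton = 0.537 × 24.78% / 20.81% = 0.6394
β_Varden = 0.246 × 38.28% / 20.81% = 0.4525
β_P = Σ w_i β_i = 0.36×0.4454 + 0.25×1.1558 + 0.18×0.6394 + 0.21×0.4525 = 0.6594
E(R_P) = R_f + β_P × MRP = 1.56% + 0.6594 × 7.30% = 6.37%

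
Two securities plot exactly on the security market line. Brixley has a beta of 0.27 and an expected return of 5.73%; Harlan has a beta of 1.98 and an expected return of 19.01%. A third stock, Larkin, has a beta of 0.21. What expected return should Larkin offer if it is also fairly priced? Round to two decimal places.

5.26%

MRP (SML slope) = (19.01% − 5.73%) / (1.98 − 0.27) = 13.28% / 1.71 = 7.7661%
R_f (intercept) = 5.73% − 0.27 × 7.7661% = 3.6332%
E(R_Larkin) = R_f + β × MRP = 3.6332% + 0.21 × 7.7661% = 5.26%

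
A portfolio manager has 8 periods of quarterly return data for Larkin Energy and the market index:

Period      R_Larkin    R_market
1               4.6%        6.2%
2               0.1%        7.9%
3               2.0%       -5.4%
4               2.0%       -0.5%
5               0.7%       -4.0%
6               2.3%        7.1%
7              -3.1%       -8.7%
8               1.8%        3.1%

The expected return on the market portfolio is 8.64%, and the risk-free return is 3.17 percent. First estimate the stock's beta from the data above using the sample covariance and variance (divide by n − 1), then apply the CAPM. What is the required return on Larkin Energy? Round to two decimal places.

4.28%

Mean R_i = (4.6 + 0.1 + 2.0 + 2.0 + 0.7 + 2.3 − 3.1 + 1.8) / 8 = 1.3000%
Mean R_m = (6.2 + 7.9 − 5.4 − 0.5 − 4.0 + 7.1 − 8.7 + 3.1) / 8 = 0.7125%
Σ(R_i − R̄_i)(R_m − R̄_m) = 56.1800  ⇒  Cov = 56.1800 / 7 = 8.0257
Σ(R_m − R̄_m)² = 277.9088  ⇒  Var(R_m) = 277.9088 / 7 = 39.7013
β = Cov / Var(R_m) = 8.0257 / 39.7013 = 0.2022
MRP = 8.64% − 3.17% = 5.47%
E(R) = R_f + β × MRP = 3.17% + 0.2022 × 5.47% = 4.28%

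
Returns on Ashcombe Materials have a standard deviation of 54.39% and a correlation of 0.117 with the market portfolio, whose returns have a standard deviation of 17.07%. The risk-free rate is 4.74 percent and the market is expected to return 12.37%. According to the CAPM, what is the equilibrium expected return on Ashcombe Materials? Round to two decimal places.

7.58%

β = ρ × σ_i / σ_m = 0.117 × 54.39% / 17.07% = 0.3728
MRP = 12.37% − 4.74% = 7.63%
E(R) = 4.74% + 0.3728 × 7.63% = 7.58%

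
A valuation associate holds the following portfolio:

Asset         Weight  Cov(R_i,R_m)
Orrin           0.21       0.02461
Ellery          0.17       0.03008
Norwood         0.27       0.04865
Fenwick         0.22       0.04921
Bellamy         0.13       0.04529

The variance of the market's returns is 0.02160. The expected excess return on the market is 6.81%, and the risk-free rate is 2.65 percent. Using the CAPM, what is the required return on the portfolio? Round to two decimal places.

15.30%

β_Orrin = 0.02461 / 0.02160 = 1.1394
β_Ellery = 0.03008 / 0.02160 = 1.3926
β_Norwood = 0.04865 / 0.02160 = 2.2523
β_Fenwick = 0.04921 / 0.02160 = 2.2782
β_Bellamy = 0.04529 / 0.02160 = 2.0968
β_P = Σ w_i β_i = 0.21×1.1394 + 0.17×1.3926 + 0.27×2.2523 + 0.22×2.2782 + 0.13×2.0968 = 1.8579
E(R_P) = R_f + β_P × MRP = 2.65% + 1.8579 × 6.81% = 15.30%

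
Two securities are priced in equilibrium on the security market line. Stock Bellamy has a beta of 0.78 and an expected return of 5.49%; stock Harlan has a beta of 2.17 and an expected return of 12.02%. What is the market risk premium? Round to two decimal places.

4.70%

Both satisfy E(R) = R_f + β·MRP, so the slope of the SML is
MRP = (12.02% − 5.49%) / (2.17 − 0.78) = 6.53% / 1.39 = 4.6978%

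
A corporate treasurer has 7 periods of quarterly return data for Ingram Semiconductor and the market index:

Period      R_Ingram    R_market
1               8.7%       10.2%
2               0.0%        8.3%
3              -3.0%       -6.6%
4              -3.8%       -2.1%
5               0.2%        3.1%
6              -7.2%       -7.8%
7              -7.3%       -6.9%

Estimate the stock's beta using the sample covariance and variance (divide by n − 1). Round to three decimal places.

0.651

Mean R_i = (8.7 + 0.0 − 3.0 − 3.8 + 0.2 − 7.2 − 7.3) / 7 = -1.7714%
Mean R_m = (10.2 + 8.3 − 6.6 − 2.1 + 3.1 − 7.8 − 6.9) / 7 = -0.2571%
Σ(R_i − R̄_i)(R_m − R̄_m) = 220.4814  ⇒  Cov = 220.4814 / 6 = 36.7469
Σ(R_m − R̄_m)² = 338.4971  ⇒  Var(R_m) = 338.4971 / 6 = 56.4162
β = Cov / Var(R_m) = 36.7469 / 56.4162 = 0.6514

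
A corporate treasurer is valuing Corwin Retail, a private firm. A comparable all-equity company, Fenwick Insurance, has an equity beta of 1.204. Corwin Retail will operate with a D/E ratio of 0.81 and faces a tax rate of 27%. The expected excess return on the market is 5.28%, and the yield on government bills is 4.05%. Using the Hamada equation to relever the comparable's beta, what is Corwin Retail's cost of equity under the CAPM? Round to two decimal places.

β_L = β_U × [1 + (1 − t)(D/E)] = 1.204 × [1 + (1 − 0.27) × 0.81]
    = 1.204 × [1 + 0.73 × 0.81] = 1.204 × 1.5913 = 1.9159
E(R) = R_f + β_L × MRP = 4.05% + 1.9159 × 5.28% = 14.17%

14.17%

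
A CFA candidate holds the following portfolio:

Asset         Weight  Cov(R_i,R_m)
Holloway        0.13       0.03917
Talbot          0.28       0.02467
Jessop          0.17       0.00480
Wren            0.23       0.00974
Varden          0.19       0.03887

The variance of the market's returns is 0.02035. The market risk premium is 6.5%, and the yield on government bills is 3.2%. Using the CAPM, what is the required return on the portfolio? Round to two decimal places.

10.37%

β_Holloway = 0.03917 / 0.02035 = 1.9248
β_Talbot = 0.02467 / 0.02035 = 1.2123
β_Jessop = 0.00480 / 0.02035 = 0.2359
β_Wren = 0.00974 / 0.02035 = 0.4786
β_Varden = 0.03887 / 0.02035 = 1.9101
β_P = Σ w_i β_i = 0.13×1.9248 + 0.28×1.2123 + 0.17×0.2359 + 0.23×0.4786 + 0.19×1.9101 = 1.1028
E(R_P) = R_f + β_P × MRP = 3.2% + 1.1028 × 6.5% = 10.37%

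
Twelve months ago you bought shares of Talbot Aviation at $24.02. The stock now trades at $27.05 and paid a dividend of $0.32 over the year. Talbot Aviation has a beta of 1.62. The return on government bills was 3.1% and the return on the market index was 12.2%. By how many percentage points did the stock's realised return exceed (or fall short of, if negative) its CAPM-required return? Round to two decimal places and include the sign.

Realised HPR = (P1 + D1 − P0) / P0 = (27.05 + 0.32 − 24.02) / 24.02 = 3.35 / 24.02 = 13.9467%
MRP = 12.2% − 3.1% = 9.10%
CAPM required = R_f + β·MRP = 3.1% + 1.62 × 9.1% = 17.8420%
α = realised − required = 13.9467% − 17.8420% = -3.90%

-3.90%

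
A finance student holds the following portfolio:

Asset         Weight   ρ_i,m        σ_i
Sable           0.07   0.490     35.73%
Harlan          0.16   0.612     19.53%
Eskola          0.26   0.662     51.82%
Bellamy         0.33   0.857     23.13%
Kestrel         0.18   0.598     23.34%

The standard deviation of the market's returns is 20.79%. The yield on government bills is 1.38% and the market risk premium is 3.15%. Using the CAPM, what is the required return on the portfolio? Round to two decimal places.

4.58%

β_Sable = 0.490 × 35.73% / 20.79% = 0.8421
β_Harlan = 0.612 × 19.53% / 20.79% = 0.5749
β_Eskola = 0.662 × 51.82% / 20.79% = 1.6501
β_Bellamy = 0.857 × 23.13% / 20.79% = 0.9535
β_Kestrel = 0.598 × 23.34% / 20.79% = 0.6713
β_P = Σ w_i β_i = 0.07×0.8421 + 0.16×0.5749 + 0.26×1.6501 + 0.33×0.9535 + 0.18×0.6713 = 1.0154
E(R_P) = R_f + β_P × MRP = 1.38% + 1.0154 × 3.15% = 4.58%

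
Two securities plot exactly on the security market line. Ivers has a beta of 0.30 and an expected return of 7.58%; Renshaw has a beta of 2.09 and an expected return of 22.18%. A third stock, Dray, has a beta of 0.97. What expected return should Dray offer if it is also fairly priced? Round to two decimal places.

13.04%

MRP (SML slope) = (22.18% − 7.58%) / (2.09 − 0.30) = 14.60% / 1.79 = 8.1564%
R_f (intercept) = 7.58% − 0.30 × 8.1564% = 5.1331%
E(R_Dray) = R_f + β × MRP = 5.1331% + 0.97 × 8.1564% = 13.04%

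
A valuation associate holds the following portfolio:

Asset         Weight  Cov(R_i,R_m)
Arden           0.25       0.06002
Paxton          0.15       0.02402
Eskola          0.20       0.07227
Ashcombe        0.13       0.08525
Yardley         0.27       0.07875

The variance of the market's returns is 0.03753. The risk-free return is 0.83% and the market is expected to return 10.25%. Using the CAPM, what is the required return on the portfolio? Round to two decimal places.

β_Arden = 0.06002 / 0.03753 = 1.5993
β_Paxton = 0.02402 / 0.03753 = 0.6400
β_Eskola = 0.07227 / 0.03753 = 1.9257
β_Ashcombe = 0.08525 / 0.03753 = 2.2715
β_Yardley = 0.07875 / 0.03753 = 2.0983
β_P = Σ w_i β_i = 0.25×1.5993 + 0.15×0.6400 + 0.20×1.9257 + 0.13×2.2715 + 0.27×2.0983 = 1.7428
MRP = 10.25% − 0.83% = 9.42%
E(R_P) = R_f + β_P × MRP = 0.83% + 1.7428 × 9.42% = 17.25%

17.25%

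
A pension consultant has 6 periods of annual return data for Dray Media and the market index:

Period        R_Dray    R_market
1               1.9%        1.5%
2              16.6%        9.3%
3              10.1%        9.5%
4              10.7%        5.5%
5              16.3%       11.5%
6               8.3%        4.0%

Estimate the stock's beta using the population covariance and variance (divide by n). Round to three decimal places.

Mean R_i = (1.9 + 16.6 + 10.1 + 10.7 + 16.3 + 8.3) / 6 = 10.6500%
Mean R_m = (1.5 + 9.3 + 9.5 + 5.5 + 11.5 + 4.0) / 6 = 6.8833%
Σ(R_i − R̄_i)(R_m − R̄_m) = 92.8350  ⇒  Cov = 92.8350 / 6 = 15.4725
Σ(R_m − R̄_m)² = 73.2083  ⇒  Var(R_m) = 73.2083 / 6 = 12.2014
β = Cov / Var(R_m) = 15.4725 / 12.2014 = 1.2681

1.268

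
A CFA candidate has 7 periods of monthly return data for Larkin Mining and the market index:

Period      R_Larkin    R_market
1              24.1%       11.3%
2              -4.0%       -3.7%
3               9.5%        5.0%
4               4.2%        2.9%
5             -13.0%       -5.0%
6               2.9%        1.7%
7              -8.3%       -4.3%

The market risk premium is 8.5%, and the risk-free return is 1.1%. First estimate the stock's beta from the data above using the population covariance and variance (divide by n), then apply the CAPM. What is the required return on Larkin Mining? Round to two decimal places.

Mean R_i = (24.1 − 4.0 + 9.5 + 4.2 − 13.0 + 2.9 − 8.3) / 7 = 2.2000%
Mean R_m = (11.3 − 3.7 + 5.0 + 2.9 − 5.0 + 1.7 − 4.3) / 7 = 1.1286%
Σ(R_i − R̄_i)(R_m − R̄_m) = 435.0500  ⇒  Cov = 435.0500 / 7 = 62.1500
Σ(R_m − R̄_m)² = 212.2543  ⇒  Var(R_m) = 212.2543 / 7 = 30.3220
β = Cov / Var(R_m) = 62.1500 / 30.3220 = 2.0497
E(R) = R_f + β × MRP = 1.1% + 2.0497 × 8.5% = 18.52%

18.52%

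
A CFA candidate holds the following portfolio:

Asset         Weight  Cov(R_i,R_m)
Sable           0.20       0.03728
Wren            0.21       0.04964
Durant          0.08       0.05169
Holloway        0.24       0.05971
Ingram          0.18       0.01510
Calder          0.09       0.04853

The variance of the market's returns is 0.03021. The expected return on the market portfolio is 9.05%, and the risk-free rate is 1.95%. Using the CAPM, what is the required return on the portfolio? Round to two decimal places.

12.16%

β_Sable = 0.03728 / 0.03021 = 1.2340
β_Wren = 0.04964 / 0.03021 = 1.6432
β_Durant = 0.05169 / 0.03021 = 1.7110
β_Holloway = 0.05971 / 0.03021 = 1.9765
β_Ingram = 0.01510 / 0.03021 = 0.4998
β_Calder = 0.04853 / 0.03021 = 1.6064
β_P = Σ w_i β_i = 0.20×1.2340 + 0.21×1.6432 + 0.08×1.7110 + 0.24×1.9765 + 0.18×0.4998 + 0.09×1.6064 = 1.4377
MRP = 9.05% − 1.95% = 7.10%
E(R_P) = R_f + β_P × MRP = 1.95% + 1.4377 × 7.10% = 12.16%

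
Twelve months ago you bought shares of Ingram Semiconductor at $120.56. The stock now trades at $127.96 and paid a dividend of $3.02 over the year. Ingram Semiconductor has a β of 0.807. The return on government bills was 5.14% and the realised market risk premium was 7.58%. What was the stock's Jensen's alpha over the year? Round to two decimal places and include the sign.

Realised HPR = (P1 + D1 − P0) / P0 = (127.96 + 3.02 − 120.56) / 120.56 = 10.42 / 120.56 = 8.6430%
CAPM required = R_f + β·MRP = 5.14% + 0.807 × 7.58% = 11.25706%
α = realised − required = 8.6430% − 11.25706% = -2.61%

-2.61%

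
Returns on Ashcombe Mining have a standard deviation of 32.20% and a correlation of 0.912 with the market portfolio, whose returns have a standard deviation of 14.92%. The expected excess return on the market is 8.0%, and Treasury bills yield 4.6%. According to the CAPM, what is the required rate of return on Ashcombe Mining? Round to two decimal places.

β = ρ × σ_i / σ_m = 0.912 × 32.20% / 14.92% = 1.9683
E(R) = 4.6% + 1.9683 × 8.0% = 20.35%

20.35%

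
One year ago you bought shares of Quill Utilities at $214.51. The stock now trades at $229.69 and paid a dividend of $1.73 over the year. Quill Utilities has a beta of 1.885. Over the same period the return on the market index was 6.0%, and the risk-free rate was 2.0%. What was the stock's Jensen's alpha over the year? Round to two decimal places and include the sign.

Realised HPR = (P1 + D1 − P0) / P0 = (229.69 + 1.73 − 214.51) / 214.51 = 16.91 / 214.51 = 7.8831%
MRP = 6.0% − 2.0% = 4.00%
CAPM required = R_f + β·MRP = 2.0% + 1.885 × 4.0% = 9.5400%
α = realised − required = 7.8831% − 9.5400% = -1.66%

-1.66%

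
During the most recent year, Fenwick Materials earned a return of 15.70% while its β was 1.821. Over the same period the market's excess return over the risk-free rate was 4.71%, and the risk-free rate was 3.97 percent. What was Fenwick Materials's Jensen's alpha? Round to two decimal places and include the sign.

CAPM benchmark = R_f + β(R_m − R_f) = 3.97% + 1.821 × 4.71% = 12.54691%
α = actual − benchmark = 15.70% − 12.54691% = +3.15%

+3.15%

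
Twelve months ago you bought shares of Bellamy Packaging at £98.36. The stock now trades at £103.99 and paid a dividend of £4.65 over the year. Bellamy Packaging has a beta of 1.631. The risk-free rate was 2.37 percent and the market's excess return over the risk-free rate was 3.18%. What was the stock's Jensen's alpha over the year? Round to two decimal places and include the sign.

+2.89%

Realised HPR = (P1 + D1 − P0) / P0 = (103.99 + 4.65 − 98.36) / 98.36 = 10.28 / 98.36 = 10.4514%
CAPM required = R_f + β·MRP = 2.37% + 1.631 × 3.18% = 7.55658%
α = realised − required = 10.4514% − 7.55658% = +2.89%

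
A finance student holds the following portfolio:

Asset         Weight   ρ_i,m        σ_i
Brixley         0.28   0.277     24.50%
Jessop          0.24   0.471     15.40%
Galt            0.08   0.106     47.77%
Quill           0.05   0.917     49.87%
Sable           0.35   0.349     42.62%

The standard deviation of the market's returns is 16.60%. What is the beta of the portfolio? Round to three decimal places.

0.695

β_Brixley = 0.277 × 24.50% / 16.60% = 0.4088
β_Jessop = 0.471 × 15.40% / 16.60% = 0.4370
β_Galt = 0.106 × 47.77% / 16.60% = 0.3050
β_Quill = 0.917 × 49.87% / 16.60% = 2.7549
β_Sable = 0.349 × 42.62% / 16.60% = 0.8960
β_P = Σ w_i β_i = 0.28×0.4088 + 0.24×0.4370 + 0.08×0.3050 + 0.05×2.7549 + 0.35×0.8960 = 0.6951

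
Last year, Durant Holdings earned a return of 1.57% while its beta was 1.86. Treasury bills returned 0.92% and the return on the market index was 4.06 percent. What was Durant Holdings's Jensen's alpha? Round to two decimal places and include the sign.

Market excess return = 4.06% − 0.92% = 3.14%
CAPM benchmark = R_f + β(R_m − R_f) = 0.92% + 1.86 × 3.14% = 6.7604%
α = actual − benchmark = 1.57% − 6.7604% = -5.19%

-5.19%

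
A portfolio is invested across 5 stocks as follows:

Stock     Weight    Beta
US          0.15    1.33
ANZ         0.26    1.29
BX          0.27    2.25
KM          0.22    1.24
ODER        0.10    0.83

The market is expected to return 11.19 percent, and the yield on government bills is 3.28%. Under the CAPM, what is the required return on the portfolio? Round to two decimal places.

15.13%

β_P = Σ w_i β_i = 0.15×1.33 + 0.26×1.29 + 0.27×2.25 + 0.22×1.24 + 0.10×0.83 = 1.4982
MRP = 11.19% − 3.28% = 7.91%
E(R_P) = R_f + β_P × MRP = 3.28% + 1.4982 × 7.91% = 15.13%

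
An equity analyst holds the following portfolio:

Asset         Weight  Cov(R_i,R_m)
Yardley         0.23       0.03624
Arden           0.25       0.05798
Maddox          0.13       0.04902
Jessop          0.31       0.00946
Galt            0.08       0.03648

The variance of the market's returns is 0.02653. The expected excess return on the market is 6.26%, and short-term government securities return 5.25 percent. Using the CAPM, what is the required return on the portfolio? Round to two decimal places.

β_Yardley = 0.03624 / 0.02653 = 1.3660
β_Arden = 0.05798 / 0.02653 = 2.1855
β_Maddox = 0.04902 / 0.02653 = 1.8477
β_Jessop = 0.00946 / 0.02653 = 0.3566
β_Galt = 0.03648 / 0.02653 = 1.3750
β_P = Σ w_i β_i = 0.23×1.3660 + 0.25×2.1855 + 0.13×1.8477 + 0.31×0.3566 + 0.08×1.3750 = 1.3213
E(R_P) = R_f + β_P × MRP = 5.25% + 1.3213 × 6.26% = 13.52%

13.52%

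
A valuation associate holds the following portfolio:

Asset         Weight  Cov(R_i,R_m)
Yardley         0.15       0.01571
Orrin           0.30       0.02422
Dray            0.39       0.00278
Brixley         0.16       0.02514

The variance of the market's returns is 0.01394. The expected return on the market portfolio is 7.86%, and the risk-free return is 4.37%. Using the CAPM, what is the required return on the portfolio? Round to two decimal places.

8.06%

β_Yardley = 0.01571 / 0.01394 = 1.1270
β_Orrin = 0.02422 / 0.01394 = 1.7374
β_Dray = 0.00278 / 0.01394 = 0.1994
β_Brixley = 0.02514 / 0.01394 = 1.8034
β_P = Σ w_i β_i = 0.15×1.1270 + 0.30×1.7374 + 0.39×0.1994 + 0.16×1.8034 = 1.0566
MRP = 7.86% − 4.37% = 3.49%
E(R_P) = R_f + β_P × MRP = 4.37% + 1.0566 × 3.49% = 8.06%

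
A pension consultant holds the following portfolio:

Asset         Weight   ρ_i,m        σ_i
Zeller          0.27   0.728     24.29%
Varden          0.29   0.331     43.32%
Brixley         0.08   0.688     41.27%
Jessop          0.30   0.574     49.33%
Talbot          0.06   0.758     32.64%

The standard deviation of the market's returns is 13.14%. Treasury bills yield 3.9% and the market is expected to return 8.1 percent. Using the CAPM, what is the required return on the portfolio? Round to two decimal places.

10.67%

β_Zeller = 0.728 × 24.29% / 13.14% = 1.3457
β_Varden = 0.331 × 43.32% / 13.14% = 1.0912
β_Brixley = 0.688 × 41.27% / 13.14% = 2.1609
β_Jessop = 0.574 × 49.33% / 13.14% = 2.1549
β_Talbot = 0.758 × 32.64% / 13.14% = 1.8829
β_P = Σ w_i β_i = 0.27×1.3457 + 0.29×1.0912 + 0.08×2.1609 + 0.30×2.1549 + 0.06×1.8829 = 1.6121
MRP = 8.1% − 3.9% = 4.20%
E(R_P) = R_f + β_P × MRP = 3.9% + 1.6121 × 4.2% = 10.67%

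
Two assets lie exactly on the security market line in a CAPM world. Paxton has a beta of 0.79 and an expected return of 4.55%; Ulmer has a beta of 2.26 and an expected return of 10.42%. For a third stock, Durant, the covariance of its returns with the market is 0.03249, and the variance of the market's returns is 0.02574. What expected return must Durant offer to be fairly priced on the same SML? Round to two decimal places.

6.44%

MRP = (10.42% − 4.55%) / (2.26 − 0.79) = 3.9932%
R_f = 4.55% − 0.79 × 3.9932% = 1.3954%
β_Durant = Cov / Var(R_m) = 0.03249 / 0.02574 = 1.2622
E(R_Durant) = R_f + β × MRP = 1.3954% + 1.2622 × 3.9932% = 6.44%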